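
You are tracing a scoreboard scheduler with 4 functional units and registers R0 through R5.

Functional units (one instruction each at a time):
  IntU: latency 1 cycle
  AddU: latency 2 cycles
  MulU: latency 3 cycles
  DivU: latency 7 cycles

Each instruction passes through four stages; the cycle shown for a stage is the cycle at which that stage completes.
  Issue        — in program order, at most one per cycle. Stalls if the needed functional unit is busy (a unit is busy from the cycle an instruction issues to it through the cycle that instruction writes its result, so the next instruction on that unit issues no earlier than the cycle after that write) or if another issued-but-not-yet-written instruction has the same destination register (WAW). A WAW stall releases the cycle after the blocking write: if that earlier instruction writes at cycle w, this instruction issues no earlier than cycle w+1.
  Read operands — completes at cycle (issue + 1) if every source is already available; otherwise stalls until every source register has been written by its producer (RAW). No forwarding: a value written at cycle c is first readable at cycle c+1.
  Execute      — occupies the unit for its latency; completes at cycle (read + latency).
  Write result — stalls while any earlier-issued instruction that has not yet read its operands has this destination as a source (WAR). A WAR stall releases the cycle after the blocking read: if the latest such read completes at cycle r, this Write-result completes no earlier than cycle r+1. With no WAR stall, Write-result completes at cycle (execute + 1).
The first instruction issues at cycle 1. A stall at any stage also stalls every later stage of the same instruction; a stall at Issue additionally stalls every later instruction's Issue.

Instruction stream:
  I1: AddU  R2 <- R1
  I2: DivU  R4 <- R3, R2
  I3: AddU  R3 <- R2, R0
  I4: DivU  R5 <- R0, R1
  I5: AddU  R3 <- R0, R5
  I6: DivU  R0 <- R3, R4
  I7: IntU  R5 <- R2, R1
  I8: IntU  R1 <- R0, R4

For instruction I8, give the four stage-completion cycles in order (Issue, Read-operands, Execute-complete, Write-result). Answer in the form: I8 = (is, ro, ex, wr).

I8 = (30, 38, 39, 40)

I1: IS=1 RO=2 EX=4 WR=5
I2: IS=2 RO=6 EX=13 WR=14  [RAW R2: wait I1 write@5]
I3: IS=6 RO=7 EX=9 WR=10  [struct: AddU busy until I1 writes@5]
I4: IS=15 RO=16 EX=23 WR=24  [struct: DivU busy until I2 writes@14]
I5: IS=16 RO=25 EX=27 WR=28  [RAW R5: wait I4 write@24]
I6: IS=25 RO=29 EX=36 WR=37  [struct: DivU busy until I4 writes@24; RAW R3: wait I5 write@28]
I7: IS=26 RO=27 EX=28 WR=29
I8: IS=30 RO=38 EX=39 WR=40  [struct: IntU busy until I7 writes@29; RAW R0: wait I6 write@37]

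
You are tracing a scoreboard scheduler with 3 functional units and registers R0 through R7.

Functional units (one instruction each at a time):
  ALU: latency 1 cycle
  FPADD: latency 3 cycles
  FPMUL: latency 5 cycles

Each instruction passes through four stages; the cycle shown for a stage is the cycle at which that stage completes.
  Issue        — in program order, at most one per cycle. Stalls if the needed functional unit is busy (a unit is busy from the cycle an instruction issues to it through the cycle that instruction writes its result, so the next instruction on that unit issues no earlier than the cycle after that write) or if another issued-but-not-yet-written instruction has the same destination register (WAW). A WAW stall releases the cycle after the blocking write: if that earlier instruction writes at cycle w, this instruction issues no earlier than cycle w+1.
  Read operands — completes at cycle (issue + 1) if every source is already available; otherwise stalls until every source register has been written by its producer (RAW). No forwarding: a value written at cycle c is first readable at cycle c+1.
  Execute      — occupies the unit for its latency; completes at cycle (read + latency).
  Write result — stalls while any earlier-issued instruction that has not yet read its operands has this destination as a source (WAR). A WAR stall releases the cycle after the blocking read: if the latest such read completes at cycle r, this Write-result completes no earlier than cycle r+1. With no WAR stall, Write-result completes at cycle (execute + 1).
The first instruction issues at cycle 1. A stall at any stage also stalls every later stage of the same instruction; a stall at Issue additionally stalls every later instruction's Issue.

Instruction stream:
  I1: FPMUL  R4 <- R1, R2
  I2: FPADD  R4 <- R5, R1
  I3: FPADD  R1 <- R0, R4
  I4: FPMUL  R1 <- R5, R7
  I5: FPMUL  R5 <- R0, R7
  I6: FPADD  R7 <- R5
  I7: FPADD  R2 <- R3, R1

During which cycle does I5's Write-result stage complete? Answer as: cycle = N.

cycle = 36

[I1] 1/2/7/8
[I2] 9/10/13/14  (WAW R4: wait I1 write@8)
[I3] 15/16/19/20  (struct: FPADD busy until I2 writes@14)
[I4] 21/22/27/28  (WAW R1: wait I3 write@20)
[I5] 29/30/35/36  (struct: FPMUL busy until I4 writes@28)
[I6] 30/37/40/41  (RAW R5: wait I5 write@36)
[I7] 42/43/46/47  (struct: FPADD busy until I6 writes@41)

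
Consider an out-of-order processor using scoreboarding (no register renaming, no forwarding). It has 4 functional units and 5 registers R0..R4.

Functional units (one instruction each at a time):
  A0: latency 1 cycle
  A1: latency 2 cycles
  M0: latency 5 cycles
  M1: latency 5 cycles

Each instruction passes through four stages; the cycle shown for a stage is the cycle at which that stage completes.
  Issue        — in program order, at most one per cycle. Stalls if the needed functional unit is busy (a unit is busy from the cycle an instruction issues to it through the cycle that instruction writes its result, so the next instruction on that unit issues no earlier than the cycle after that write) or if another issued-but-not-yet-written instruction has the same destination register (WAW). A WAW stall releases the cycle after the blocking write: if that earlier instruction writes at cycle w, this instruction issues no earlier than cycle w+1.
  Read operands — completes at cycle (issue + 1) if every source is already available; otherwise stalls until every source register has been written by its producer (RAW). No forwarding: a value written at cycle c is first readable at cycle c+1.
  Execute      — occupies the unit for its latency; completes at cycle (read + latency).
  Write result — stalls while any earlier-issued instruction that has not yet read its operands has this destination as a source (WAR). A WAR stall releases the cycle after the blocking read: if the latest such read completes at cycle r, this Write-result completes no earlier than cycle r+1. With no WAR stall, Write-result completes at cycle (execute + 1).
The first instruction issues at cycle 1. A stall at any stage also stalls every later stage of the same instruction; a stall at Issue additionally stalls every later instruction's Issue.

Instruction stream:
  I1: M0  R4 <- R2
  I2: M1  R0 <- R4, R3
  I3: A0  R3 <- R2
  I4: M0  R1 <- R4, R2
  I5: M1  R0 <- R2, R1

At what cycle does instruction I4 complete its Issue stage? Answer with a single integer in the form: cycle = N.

c1: I1→M0
c2: I1 RO, I2→M1
c3: I3→A0
c4: I3 RO
c5: I3 EX
c7: I1 EX
c8: I1 WR R4
c9: I2 RO, I4→M0
c10: I3 WR R3, I4 RO
c14: I2 EX
c15: I2 WR R0, I4 EX
c16: I4 WR R1, I5→M1
c17: I5 RO
c22: I5 EX
c23: I5 WR R0

cycle = 9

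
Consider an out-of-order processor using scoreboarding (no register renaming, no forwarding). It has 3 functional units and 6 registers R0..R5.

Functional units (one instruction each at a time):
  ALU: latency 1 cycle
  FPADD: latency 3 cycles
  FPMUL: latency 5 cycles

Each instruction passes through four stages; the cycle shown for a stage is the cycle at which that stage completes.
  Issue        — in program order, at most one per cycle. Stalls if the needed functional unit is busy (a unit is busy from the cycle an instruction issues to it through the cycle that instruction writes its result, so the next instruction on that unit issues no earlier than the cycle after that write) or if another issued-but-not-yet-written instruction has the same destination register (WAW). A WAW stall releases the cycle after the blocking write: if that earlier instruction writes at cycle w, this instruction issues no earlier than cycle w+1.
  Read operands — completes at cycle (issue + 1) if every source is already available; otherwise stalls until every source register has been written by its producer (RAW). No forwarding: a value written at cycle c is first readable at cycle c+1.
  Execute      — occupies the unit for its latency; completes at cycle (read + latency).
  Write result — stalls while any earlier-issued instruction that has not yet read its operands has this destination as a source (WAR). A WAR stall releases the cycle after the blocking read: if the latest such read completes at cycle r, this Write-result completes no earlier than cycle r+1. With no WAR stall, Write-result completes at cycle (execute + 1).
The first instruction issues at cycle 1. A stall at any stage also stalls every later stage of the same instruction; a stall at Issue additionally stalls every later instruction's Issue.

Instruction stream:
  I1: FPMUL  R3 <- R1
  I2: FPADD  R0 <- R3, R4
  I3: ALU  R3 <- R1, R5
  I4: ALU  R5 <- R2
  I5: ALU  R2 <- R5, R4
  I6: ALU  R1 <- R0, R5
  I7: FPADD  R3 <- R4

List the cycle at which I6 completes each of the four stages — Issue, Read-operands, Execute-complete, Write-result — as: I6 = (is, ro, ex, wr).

I6 = (21, 22, 23, 24)

t=1  I1→FPMUL
t=2  I1 RO; I2→FPADD
t=7  I1 EX
t=8  I1 WR R3
t=9  I2 RO; I3→ALU
t=10  I3 RO
t=11  I3 EX
t=12  I2 EX; I3 WR R3
t=13  I2 WR R0; I4→ALU
t=14  I4 RO
t=15  I4 EX
t=16  I4 WR R5
t=17  I5→ALU
t=18  I5 RO
t=19  I5 EX
t=20  I5 WR R2
t=21  I6→ALU
t=22  I6 RO; I7→FPADD
t=23  I6 EX; I7 RO
t=24  I6 WR R1
t=26  I7 EX
t=27  I7 WR R3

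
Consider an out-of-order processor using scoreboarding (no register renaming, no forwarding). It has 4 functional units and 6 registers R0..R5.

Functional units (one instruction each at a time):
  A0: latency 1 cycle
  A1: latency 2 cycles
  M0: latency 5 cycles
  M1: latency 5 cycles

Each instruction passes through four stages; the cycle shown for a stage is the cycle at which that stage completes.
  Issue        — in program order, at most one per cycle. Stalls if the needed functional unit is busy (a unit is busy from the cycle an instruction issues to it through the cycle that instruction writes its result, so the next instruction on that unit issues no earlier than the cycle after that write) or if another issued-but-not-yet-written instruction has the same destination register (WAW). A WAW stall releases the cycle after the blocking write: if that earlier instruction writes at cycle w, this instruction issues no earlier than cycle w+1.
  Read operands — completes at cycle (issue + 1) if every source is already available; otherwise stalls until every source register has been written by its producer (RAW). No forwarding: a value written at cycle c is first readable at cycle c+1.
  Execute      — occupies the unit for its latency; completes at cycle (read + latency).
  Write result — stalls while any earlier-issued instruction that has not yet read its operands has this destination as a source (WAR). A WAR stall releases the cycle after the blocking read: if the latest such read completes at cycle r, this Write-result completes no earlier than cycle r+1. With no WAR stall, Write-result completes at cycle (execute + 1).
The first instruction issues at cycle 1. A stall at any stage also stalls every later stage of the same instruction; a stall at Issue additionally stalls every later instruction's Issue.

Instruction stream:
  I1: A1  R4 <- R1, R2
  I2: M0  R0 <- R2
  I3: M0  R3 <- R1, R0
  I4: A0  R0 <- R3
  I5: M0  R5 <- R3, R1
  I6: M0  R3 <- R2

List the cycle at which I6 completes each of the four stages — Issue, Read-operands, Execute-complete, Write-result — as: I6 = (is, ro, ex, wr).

I6 = (26, 27, 32, 33)

c1: I1→A1
c2: I1 RO · I2→M0
c3: I2 RO
c4: I1 EX
c5: I1 WR R4
c8: I2 EX
c9: I2 WR R0
c10: I3→M0
c11: I3 RO · I4→A0
c16: I3 EX
c17: I3 WR R3
c18: I4 RO · I5→M0
c19: I4 EX · I5 RO
c20: I4 WR R0
c24: I5 EX
c25: I5 WR R5
c26: I6→M0
c27: I6 RO
c32: I6 EX
c33: I6 WR R3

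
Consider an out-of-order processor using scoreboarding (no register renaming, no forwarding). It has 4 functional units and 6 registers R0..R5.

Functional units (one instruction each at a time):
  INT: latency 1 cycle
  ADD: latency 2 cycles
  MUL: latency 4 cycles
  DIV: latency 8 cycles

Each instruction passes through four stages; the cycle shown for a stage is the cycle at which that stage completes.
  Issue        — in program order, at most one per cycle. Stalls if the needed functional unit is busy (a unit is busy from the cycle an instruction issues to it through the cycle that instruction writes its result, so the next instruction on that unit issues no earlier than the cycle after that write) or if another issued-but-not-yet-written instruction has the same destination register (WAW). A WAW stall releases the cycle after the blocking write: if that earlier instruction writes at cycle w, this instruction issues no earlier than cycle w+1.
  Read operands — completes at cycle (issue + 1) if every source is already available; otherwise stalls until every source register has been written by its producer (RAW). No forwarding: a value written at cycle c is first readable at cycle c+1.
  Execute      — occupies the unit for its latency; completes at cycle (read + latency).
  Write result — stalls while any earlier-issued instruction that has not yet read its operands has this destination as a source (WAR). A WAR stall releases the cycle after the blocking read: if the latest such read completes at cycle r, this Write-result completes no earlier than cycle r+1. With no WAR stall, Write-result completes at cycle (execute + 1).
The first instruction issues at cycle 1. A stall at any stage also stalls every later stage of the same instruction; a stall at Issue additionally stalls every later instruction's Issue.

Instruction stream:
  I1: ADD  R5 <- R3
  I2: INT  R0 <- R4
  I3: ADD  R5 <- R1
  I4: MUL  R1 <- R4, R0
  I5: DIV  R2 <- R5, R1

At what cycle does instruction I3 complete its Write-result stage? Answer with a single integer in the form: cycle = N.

cycle = 10

  I1 | 1 | 2 | 4 | 5
  I2 | 2 | 3 | 4 | 5
  I3 | 6 | 7 | 9 | 10   struct: ADD busy until I1 writes@5
  I4 | 7 | 8 | 12 | 13
  I5 | 8 | 14 | 22 | 23   RAW R1: wait I4 write@13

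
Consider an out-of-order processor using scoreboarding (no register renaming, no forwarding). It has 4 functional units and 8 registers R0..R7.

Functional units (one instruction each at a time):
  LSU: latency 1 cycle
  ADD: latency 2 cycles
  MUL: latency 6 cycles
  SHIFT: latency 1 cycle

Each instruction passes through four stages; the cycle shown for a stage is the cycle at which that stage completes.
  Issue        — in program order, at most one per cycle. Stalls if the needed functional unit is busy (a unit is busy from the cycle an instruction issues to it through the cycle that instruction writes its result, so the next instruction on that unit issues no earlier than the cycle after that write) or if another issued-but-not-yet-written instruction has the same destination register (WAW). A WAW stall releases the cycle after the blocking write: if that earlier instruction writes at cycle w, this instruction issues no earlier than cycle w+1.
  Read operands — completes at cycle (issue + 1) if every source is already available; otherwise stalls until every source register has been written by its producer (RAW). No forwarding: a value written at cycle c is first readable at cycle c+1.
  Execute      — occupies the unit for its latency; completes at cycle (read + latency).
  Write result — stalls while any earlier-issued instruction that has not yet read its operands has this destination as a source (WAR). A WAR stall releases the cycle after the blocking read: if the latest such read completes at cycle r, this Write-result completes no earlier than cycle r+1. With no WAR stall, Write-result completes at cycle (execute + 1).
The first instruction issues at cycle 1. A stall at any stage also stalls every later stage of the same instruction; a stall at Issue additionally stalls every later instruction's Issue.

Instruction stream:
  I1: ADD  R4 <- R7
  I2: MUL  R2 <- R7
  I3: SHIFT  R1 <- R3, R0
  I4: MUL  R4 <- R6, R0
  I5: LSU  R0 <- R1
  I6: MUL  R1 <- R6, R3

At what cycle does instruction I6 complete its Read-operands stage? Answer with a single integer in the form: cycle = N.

cycle = 21

c1: I1 dispatched to ADD
c2: I1 operands ready | I2 dispatched to MUL
c3: I2 operands ready | I3 dispatched to SHIFT
c4: I1 complete | I3 operands ready
c5: R4←I1 | I3 complete
c6: R1←I3
c9: I2 complete
c10: R2←I2
c11: I4 dispatched to MUL
c12: I4 operands ready | I5 dispatched to LSU
c13: I5 operands ready
c14: I5 complete
c15: R0←I5
c18: I4 complete
c19: R4←I4
c20: I6 dispatched to MUL
c21: I6 operands ready
c27: I6 complete
c28: R1←I6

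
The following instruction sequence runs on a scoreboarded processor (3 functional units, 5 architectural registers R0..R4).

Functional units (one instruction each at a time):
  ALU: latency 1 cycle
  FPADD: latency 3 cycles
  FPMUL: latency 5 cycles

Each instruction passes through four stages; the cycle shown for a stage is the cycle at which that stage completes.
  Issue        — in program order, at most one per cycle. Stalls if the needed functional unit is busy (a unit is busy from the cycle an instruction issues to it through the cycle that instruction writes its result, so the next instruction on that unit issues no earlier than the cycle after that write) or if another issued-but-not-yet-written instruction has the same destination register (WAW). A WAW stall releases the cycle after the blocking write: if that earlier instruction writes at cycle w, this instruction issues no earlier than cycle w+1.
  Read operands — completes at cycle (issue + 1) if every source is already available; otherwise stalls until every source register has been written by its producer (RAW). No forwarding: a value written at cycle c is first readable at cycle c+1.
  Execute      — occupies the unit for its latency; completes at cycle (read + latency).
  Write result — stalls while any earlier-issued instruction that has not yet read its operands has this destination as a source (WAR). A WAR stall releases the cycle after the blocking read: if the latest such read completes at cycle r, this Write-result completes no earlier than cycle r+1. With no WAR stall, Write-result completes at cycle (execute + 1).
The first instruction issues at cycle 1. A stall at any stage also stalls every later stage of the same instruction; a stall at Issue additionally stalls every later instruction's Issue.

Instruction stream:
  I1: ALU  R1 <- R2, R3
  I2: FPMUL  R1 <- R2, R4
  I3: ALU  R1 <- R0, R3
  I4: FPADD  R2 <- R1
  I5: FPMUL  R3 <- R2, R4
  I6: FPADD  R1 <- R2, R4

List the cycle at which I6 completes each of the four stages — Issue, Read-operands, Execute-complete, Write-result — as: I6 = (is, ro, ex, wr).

I1 -> (1, 2, 3, 4)
I2 -> (5, 6, 11, 12)  // WAW R1: wait I1 write@4
I3 -> (13, 14, 15, 16)  // WAW R1: wait I2 write@12
I4 -> (14, 17, 20, 21)  // RAW R1: wait I3 write@16
I5 -> (15, 22, 27, 28)  // RAW R2: wait I4 write@21
I6 -> (22, 23, 26, 27)  // struct: FPADD busy until I4 writes@21

I6 = (22, 23, 26, 27)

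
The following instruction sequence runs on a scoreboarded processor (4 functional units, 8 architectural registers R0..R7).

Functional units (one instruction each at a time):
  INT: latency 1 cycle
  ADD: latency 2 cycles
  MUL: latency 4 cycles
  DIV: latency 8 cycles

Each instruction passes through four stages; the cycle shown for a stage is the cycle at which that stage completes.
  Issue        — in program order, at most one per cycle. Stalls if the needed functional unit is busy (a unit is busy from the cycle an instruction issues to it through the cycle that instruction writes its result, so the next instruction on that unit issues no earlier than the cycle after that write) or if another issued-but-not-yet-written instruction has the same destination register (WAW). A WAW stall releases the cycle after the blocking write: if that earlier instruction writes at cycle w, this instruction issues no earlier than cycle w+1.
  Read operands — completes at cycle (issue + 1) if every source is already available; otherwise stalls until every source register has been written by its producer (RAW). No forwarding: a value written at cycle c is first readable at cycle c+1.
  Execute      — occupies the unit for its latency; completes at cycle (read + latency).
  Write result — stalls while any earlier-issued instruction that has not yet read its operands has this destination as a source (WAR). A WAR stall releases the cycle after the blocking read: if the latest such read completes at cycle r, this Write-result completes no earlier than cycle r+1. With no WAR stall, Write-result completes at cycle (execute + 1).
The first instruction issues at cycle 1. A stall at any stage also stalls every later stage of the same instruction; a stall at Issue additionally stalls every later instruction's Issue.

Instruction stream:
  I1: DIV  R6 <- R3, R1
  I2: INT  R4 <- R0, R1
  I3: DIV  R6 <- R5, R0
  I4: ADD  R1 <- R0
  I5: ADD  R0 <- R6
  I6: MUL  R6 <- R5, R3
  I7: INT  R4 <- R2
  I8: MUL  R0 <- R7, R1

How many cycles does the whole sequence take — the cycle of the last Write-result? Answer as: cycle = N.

cycle = 36

cycle 1: I1 dispatched to DIV
cycle 2: I1 operands ready · I2 dispatched to INT
cycle 3: I2 operands ready
cycle 4: I2 complete
cycle 5: R4←I2
cycle 10: I1 complete
cycle 11: R6←I1
cycle 12: I3 dispatched to DIV
cycle 13: I3 operands ready · I4 dispatched to ADD
cycle 14: I4 operands ready
cycle 16: I4 complete
cycle 17: R1←I4
cycle 18: I5 dispatched to ADD
cycle 21: I3 complete
cycle 22: R6←I3
cycle 23: I5 operands ready · I6 dispatched to MUL
cycle 24: I6 operands ready · I7 dispatched to INT
cycle 25: I5 complete · I7 operands ready
cycle 26: R0←I5 · I7 complete
cycle 27: R4←I7
cycle 28: I6 complete
cycle 29: R6←I6
cycle 30: I8 dispatched to MUL
cycle 31: I8 operands ready
cycle 35: I8 complete
cycle 36: R0←I8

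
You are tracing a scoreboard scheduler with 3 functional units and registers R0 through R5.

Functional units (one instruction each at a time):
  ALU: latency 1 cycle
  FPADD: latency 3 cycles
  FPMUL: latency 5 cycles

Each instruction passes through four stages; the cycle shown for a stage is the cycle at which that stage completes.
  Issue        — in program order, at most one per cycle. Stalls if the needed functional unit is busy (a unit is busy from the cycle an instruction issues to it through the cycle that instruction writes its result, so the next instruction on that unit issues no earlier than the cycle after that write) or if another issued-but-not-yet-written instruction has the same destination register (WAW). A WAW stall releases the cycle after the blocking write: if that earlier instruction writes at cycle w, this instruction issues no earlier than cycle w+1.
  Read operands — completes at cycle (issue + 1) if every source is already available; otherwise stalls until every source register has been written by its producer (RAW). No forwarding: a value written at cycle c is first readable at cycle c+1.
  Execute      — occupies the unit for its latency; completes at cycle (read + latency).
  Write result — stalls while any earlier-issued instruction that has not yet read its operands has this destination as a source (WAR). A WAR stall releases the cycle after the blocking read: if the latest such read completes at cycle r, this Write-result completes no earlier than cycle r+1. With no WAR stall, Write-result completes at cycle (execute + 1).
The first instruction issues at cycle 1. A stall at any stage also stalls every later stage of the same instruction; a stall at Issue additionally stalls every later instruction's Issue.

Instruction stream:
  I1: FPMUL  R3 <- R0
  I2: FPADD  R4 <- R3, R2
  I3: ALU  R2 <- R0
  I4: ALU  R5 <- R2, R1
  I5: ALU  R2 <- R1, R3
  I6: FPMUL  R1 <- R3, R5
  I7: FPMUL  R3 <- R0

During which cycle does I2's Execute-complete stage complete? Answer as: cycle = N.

cycle = 12

t=1  I1→FPMUL
t=2  I1 RO; I2→FPADD
t=3  I3→ALU
t=4  I3 RO
t=5  I3 EX
t=7  I1 EX
t=8  I1 WR R3
t=9  I2 RO
t=10  I3 WR R2
t=11  I4→ALU
t=12  I2 EX; I4 RO
t=13  I2 WR R4; I4 EX
t=14  I4 WR R5
t=15  I5→ALU
t=16  I5 RO; I6→FPMUL
t=17  I5 EX; I6 RO
t=18  I5 WR R2
t=22  I6 EX
t=23  I6 WR R1
t=24  I7→FPMUL
t=25  I7 RO
t=30  I7 EX
t=31  I7 WR R3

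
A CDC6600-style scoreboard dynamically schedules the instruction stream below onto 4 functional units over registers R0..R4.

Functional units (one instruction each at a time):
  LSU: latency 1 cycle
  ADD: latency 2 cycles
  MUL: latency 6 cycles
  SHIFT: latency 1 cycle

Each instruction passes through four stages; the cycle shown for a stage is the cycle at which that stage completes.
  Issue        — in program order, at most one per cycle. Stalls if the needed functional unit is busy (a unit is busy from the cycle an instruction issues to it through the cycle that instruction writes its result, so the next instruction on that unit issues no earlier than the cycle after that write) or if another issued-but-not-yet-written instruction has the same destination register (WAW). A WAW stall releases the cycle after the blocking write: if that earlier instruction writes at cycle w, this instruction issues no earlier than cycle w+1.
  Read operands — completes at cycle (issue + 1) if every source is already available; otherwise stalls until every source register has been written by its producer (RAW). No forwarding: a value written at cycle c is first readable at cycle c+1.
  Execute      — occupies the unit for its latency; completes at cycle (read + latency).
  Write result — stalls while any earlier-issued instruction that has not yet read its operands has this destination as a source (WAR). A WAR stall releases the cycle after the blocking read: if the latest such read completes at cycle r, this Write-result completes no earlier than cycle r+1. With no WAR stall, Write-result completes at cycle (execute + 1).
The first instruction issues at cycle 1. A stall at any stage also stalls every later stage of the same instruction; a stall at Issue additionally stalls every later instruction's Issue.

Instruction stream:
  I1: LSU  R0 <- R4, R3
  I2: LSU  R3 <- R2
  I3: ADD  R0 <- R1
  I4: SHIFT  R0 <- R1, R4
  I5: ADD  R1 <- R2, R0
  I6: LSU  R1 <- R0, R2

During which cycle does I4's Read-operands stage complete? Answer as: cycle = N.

t=1  I1→LSU
t=2  I1 RO
t=3  I1 EX
t=4  I1 WR R0
t=5  I2→LSU
t=6  I2 RO · I3→ADD
t=7  I2 EX · I3 RO
t=8  I2 WR R3
t=9  I3 EX
t=10  I3 WR R0
t=11  I4→SHIFT
t=12  I4 RO · I5→ADD
t=13  I4 EX
t=14  I4 WR R0
t=15  I5 RO
t=17  I5 EX
t=18  I5 WR R1
t=19  I6→LSU
t=20  I6 RO
t=21  I6 EX
t=22  I6 WR R1

cycle = 12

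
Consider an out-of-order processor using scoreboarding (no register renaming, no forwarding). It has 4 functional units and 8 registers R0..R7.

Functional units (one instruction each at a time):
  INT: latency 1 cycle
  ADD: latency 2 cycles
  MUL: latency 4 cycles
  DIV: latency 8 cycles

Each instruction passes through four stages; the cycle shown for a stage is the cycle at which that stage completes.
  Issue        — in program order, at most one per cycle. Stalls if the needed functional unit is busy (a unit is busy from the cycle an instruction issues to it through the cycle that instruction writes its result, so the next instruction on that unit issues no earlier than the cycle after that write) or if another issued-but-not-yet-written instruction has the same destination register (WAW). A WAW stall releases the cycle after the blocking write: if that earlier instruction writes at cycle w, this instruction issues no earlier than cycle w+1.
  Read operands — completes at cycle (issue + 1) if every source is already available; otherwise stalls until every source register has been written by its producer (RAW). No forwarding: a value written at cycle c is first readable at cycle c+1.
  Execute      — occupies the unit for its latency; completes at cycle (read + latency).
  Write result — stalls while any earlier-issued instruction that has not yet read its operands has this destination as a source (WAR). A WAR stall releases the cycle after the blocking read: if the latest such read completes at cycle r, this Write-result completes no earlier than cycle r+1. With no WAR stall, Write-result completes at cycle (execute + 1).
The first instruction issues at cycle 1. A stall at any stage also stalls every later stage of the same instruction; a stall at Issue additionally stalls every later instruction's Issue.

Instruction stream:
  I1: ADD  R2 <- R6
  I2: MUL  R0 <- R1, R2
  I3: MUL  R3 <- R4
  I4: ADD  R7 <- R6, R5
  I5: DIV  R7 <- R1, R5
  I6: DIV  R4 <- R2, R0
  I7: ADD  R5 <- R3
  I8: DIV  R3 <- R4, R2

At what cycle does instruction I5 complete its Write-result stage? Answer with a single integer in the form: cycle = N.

cycle = 28

  I1 | 1 | 2 | 4 | 5
  I2 | 2 | 6 | 10 | 11   RAW R2: wait I1 write@5
  I3 | 12 | 13 | 17 | 18   struct: MUL busy until I2 writes@11
  I4 | 13 | 14 | 16 | 17
  I5 | 18 | 19 | 27 | 28   WAW R7: wait I4 write@17
  I6 | 29 | 30 | 38 | 39   struct: DIV busy until I5 writes@28
  I7 | 30 | 31 | 33 | 34
  I8 | 40 | 41 | 49 | 50   struct: DIV busy until I6 writes@39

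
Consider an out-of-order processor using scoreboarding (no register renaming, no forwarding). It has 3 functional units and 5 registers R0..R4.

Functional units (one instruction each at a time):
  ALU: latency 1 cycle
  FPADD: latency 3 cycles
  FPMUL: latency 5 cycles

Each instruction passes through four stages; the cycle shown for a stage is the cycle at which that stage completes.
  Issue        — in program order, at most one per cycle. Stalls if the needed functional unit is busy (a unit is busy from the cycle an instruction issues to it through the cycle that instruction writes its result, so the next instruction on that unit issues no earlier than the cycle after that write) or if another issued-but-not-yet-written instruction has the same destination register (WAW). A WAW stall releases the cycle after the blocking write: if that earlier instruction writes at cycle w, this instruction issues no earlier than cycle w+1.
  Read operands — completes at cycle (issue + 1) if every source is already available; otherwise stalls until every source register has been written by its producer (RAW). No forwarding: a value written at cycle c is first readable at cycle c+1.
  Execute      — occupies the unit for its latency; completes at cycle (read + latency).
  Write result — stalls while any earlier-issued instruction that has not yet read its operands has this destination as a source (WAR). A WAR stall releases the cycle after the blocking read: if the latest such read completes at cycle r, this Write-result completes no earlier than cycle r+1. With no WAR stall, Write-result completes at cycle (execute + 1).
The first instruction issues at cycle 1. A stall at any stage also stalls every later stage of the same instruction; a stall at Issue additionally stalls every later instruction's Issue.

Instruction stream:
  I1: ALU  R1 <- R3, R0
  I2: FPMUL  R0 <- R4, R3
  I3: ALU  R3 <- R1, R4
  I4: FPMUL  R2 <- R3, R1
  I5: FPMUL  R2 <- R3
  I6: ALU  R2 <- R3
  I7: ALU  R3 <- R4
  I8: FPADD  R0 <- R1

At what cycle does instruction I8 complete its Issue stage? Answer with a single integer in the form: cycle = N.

cycle = 31

  I1 | 1 | 2 | 3 | 4
  I2 | 2 | 3 | 8 | 9
  I3 | 5 | 6 | 7 | 8   struct: ALU busy until I1 writes@4
  I4 | 10 | 11 | 16 | 17   struct: FPMUL busy until I2 writes@9
  I5 | 18 | 19 | 24 | 25   struct: FPMUL busy until I4 writes@17
  I6 | 26 | 27 | 28 | 29   WAW R2: wait I5 write@25
  I7 | 30 | 31 | 32 | 33   struct: ALU busy until I6 writes@29
  I8 | 31 | 32 | 35 | 36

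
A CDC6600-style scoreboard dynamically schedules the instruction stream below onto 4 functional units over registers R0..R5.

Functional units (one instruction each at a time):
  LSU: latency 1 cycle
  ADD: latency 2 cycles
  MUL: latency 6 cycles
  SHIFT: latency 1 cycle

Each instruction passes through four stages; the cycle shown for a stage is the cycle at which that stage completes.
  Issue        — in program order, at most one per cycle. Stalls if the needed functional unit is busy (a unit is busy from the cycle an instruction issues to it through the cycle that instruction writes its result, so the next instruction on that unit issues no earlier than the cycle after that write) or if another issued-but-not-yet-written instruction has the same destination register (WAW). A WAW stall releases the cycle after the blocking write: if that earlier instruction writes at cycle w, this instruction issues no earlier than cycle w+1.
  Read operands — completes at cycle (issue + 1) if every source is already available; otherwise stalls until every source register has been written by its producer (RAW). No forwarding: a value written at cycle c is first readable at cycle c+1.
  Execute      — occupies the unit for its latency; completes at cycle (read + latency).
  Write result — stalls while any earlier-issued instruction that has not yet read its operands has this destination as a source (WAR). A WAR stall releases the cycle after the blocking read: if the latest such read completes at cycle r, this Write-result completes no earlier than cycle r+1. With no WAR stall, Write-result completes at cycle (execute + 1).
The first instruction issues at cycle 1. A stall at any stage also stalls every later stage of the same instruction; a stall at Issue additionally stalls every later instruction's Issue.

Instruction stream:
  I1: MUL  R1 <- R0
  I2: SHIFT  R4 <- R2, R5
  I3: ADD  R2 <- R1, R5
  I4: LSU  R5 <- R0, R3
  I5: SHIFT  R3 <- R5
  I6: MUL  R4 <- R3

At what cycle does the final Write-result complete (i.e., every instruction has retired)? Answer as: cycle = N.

cycle = 22

  I1 | 1 | 2 | 8 | 9
  I2 | 2 | 3 | 4 | 5
  I3 | 3 | 10 | 12 | 13   RAW R1: wait I1 write@9
  I4 | 4 | 5 | 6 | 11   WAR R5: wait I3 read@10
  I5 | 6 | 12 | 13 | 14   struct: SHIFT busy until I2 writes@5 · RAW R5: wait I4 write@11
  I6 | 10 | 15 | 21 | 22   struct: MUL busy until I1 writes@9 · RAW R3: wait I5 write@14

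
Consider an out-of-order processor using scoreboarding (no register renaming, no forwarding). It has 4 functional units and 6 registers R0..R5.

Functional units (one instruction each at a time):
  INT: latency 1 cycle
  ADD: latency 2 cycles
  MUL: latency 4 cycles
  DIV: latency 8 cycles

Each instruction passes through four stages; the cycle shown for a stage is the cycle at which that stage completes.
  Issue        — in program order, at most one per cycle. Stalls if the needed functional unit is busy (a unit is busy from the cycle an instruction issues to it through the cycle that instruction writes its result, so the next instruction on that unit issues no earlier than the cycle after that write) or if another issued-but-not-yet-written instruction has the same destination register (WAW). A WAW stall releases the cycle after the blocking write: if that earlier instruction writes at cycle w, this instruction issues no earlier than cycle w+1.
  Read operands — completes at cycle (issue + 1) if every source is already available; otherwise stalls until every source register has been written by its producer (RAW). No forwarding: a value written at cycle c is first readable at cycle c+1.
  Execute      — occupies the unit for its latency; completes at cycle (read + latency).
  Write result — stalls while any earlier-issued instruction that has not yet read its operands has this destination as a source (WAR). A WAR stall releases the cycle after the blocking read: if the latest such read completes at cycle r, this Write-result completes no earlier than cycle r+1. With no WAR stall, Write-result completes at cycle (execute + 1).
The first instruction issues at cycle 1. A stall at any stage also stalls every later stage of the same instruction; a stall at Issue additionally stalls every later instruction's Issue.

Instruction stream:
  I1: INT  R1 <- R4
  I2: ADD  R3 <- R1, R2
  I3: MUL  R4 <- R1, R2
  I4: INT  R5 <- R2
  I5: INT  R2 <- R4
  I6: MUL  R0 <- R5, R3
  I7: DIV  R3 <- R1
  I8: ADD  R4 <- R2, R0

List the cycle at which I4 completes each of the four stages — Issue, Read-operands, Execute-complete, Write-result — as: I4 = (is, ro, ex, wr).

[1] I1 dispatched to INT
[2] I1 operands ready · I2 dispatched to ADD
[3] I1 complete · I3 dispatched to MUL
[4] R1←I1
[5] I2 operands ready · I3 operands ready · I4 dispatched to INT
[6] I4 operands ready
[7] I2 complete · I4 complete
[8] R3←I2 · R5←I4
[9] I3 complete · I5 dispatched to INT
[10] R4←I3
[11] I5 operands ready · I6 dispatched to MUL
[12] I5 complete · I6 operands ready · I7 dispatched to DIV
[13] R2←I5 · I7 operands ready · I8 dispatched to ADD
[16] I6 complete
[17] R0←I6
[18] I8 operands ready
[20] I8 complete
[21] I7 complete · R4←I8
[22] R3←I7

I4 = (5, 6, 7, 8)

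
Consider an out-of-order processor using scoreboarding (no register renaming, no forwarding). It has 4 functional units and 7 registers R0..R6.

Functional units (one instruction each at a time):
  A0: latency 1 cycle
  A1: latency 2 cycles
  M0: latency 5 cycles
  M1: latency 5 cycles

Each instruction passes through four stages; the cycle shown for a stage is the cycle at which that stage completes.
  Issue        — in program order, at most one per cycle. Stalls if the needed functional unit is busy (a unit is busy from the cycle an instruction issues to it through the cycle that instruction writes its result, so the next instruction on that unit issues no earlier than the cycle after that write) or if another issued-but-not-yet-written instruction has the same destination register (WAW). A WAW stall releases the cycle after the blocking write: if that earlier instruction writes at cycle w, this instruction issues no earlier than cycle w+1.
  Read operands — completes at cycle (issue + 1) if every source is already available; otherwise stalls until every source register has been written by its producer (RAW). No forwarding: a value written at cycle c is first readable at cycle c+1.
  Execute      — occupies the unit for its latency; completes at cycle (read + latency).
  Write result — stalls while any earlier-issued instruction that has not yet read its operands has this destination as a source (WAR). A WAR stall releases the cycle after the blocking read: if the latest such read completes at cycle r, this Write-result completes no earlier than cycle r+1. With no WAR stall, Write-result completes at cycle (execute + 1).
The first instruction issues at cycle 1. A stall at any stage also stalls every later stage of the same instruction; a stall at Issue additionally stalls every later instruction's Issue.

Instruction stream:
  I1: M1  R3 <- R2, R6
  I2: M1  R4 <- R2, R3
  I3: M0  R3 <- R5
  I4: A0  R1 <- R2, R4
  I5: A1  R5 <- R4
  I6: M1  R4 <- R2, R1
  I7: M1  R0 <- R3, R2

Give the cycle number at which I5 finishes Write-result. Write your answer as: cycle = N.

cycle 1: issue I1 (M1)
cycle 2: I1 read-ops
cycle 7: I1 finished on M1
cycle 8: I1→R3
cycle 9: issue I2 (M1)
cycle 10: I2 read-ops · issue I3 (M0)
cycle 11: I3 read-ops · issue I4 (A0)
cycle 12: issue I5 (A1)
cycle 15: I2 finished on M1
cycle 16: I2→R4 · I3 finished on M0
cycle 17: I3→R3 · I4 read-ops · I5 read-ops · issue I6 (M1)
cycle 18: I4 finished on A0
cycle 19: I4→R1 · I5 finished on A1
cycle 20: I5→R5 · I6 read-ops
cycle 25: I6 finished on M1
cycle 26: I6→R4
cycle 27: issue I7 (M1)
cycle 28: I7 read-ops
cycle 33: I7 finished on M1
cycle 34: I7→R0

cycle = 20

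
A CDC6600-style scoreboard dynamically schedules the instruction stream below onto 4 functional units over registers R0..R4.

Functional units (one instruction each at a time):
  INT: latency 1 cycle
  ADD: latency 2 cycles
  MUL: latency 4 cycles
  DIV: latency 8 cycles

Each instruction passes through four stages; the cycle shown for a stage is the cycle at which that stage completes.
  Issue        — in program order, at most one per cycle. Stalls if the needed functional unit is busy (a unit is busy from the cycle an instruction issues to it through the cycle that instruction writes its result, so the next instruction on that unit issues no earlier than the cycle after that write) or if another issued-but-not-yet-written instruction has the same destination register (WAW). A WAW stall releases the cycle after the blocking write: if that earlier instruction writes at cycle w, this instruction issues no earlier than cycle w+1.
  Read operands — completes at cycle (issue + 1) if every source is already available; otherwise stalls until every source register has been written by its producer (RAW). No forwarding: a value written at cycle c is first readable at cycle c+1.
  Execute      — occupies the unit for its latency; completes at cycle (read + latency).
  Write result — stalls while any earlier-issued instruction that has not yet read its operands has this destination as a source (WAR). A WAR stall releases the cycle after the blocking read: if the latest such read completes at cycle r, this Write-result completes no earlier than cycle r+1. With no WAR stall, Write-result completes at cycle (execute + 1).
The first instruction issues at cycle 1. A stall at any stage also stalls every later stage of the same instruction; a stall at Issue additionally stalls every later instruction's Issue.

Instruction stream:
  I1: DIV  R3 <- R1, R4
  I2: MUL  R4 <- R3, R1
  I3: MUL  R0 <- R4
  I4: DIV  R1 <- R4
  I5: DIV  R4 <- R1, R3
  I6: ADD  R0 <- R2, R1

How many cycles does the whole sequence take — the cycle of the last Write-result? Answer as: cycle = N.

I1 -> (1, 2, 10, 11)
I2 -> (2, 12, 16, 17)  // RAW R3: wait I1 write@11
I3 -> (18, 19, 23, 24)  // struct: MUL busy until I2 writes@17
I4 -> (19, 20, 28, 29)
I5 -> (30, 31, 39, 40)  // struct: DIV busy until I4 writes@29
I6 -> (31, 32, 34, 35)

cycle = 40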